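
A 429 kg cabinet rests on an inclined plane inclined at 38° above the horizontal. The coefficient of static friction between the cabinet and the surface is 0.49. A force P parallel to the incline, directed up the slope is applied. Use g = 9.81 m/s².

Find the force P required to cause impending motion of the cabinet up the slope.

P ≈ 4220 N

At impending motion up the slope, friction acts down-slope at its limit: f = μ_s N.
P is parallel to the surface, so N = m g cos θ = 3320 N.
Along the incline: P = m g sin θ + μ_s N = 2590 + 0.49×3320 = 4220 N.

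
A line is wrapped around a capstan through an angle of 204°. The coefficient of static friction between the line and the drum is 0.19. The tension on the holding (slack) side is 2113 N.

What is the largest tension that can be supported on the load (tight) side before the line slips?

At impending slip the capstan equation gives T₂/T₁ = e^{μβ} with β in radians.
β = 204° × π/180 = 3.56 rad.
e^{μβ} = e^{0.19×3.56} = 1.967.
T₂ = T₁ · e^{μβ} = 2113 × 1.967 = 4160 N.

T_max ≈ 4160 N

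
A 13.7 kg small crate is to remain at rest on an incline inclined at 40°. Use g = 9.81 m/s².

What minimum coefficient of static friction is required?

μ_s,min ≈ 0.839

At the slip threshold m g sin θ = μ_s m g cos θ, so μ_s,min = tan θ.
μ_s,min = tan 40° = 0.839.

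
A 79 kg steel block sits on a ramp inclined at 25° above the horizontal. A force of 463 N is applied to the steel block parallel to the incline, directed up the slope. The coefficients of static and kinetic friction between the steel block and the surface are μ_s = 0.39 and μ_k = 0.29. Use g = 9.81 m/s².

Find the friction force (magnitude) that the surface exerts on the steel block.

The normal reaction is N = m g cos θ = 702.4 N.
For equilibrium along the incline the friction force must supply f = m g sin θ − P = 327.5 − 463 = -135.5 N (positive meaning up-slope).
The static-friction ceiling is μ_s N = 0.39 × 702.4 = 273.9 N.
Since |-135.5| ≤ 273.9 N, no slip — friction simply equals what equilibrium demands.

f ≈ 135 N (down the incline)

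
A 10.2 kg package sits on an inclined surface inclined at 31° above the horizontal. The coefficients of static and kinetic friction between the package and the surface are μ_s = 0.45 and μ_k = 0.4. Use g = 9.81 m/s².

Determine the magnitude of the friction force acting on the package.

f ≈ 34.3 N (up the incline)

Perpendicular to the surface, N = m g cos θ = 10.2·9.81·cos 31° = 85.77 N.
For equilibrium along the incline, friction must balance the weight component: f = m g sin θ = 51.54 N up the slope.
The static-friction ceiling is μ_s N = 0.45 × 85.77 = 38.6 N.
Since |51.54| > 38.6 N, static friction cannot hold it; the package slides down the incline and kinetic friction applies: f = μ_k N = 0.4 × 85.77 = 34.3 N.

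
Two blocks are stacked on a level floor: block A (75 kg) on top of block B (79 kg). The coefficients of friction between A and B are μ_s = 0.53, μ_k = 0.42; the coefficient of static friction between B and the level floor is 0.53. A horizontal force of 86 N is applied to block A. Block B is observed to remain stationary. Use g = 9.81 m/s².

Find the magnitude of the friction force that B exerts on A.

f ≈ 86 N

The normal force B exerts on A is simply A's weight, N₁ = 735.8 N.
So the A–B interface can sustain at most μ_s N₁ = 389.9 N of static friction.
P = 86 N is within that limit, so A and B move together (both at rest); the A–B friction is simply f₁ = P = 86 N.
B experiences an equal 86 N forward from A (third law). B is in equilibrium, so the floor supplies f₂ = 86 N of static friction (limit μ_s(m_A+m_B)g = 800.7 N, not exceeded).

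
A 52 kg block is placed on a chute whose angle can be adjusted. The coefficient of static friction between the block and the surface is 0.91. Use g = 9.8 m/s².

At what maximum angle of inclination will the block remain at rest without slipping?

At the slip threshold, m g sin θ = μ_s · m g cos θ, so tan θ = μ_s.
θ_max = arctan(0.91) = 42.3°.

θ_max ≈ 42.3°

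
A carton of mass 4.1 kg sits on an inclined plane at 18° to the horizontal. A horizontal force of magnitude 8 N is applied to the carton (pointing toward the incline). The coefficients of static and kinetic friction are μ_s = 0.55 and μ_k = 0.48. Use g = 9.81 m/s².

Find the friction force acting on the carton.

f ≈ 4.82 N (up the incline)

Resolve perpendicular to the incline: N = m g cos θ + P sin θ = 4.1×9.81×cos 18° + 8×sin 18° = 40.72 N.
Along the incline, the net driving force (taking up-slope positive) is P cos θ − m g sin θ = 7.608 − 12.43 = -4.821 N, so equilibrium requires friction f = 4.821 N (up-slope).
Maximum static friction: μ_s N = 0.55 × 40.72 = 22.4 N.
|f_req| = 4.821 ≤ 22.4 N → the carton is in equilibrium; friction equals the required value.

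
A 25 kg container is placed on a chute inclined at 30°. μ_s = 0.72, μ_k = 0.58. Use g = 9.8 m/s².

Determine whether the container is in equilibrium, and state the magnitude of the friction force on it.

N = m g cos θ = 212 N.
Down-slope weight component: m g sin θ = 122 N.
μ_s N = 153 N.
122 ≤ 153 N, so it stays put; friction = 122 N.

f ≈ 122 N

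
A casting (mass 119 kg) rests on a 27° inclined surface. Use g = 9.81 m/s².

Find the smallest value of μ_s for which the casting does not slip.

μ_s,min ≈ 0.51

At the slip threshold m g sin θ = μ_s m g cos θ, so μ_s,min = tan θ.
μ_s,min = tan 27° = 0.51.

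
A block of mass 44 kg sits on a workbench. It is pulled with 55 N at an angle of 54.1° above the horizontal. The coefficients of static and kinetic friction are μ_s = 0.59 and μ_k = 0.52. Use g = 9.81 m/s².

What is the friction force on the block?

f ≈ 32.3 N

N = m g − P sin α = 431.6 − 55×sin 54.1° = 387.1 N.
For equilibrium, f = P cos α = 55×cos 54.1° = 32.25 N.
μ_s N = 0.59 × 387.1 = 228.4 N.
Since 32.25 N does not exceed the limit, the block stays at rest and f = 32.3 N.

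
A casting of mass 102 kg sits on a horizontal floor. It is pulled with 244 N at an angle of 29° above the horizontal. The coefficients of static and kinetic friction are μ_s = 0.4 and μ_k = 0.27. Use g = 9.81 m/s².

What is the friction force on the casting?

Vertical equilibrium gives N = m g − P sin α = 882.3 N.
For equilibrium, f = P cos α = 244×cos 29° = 213.4 N.
μ_s N = 0.4 × 882.3 = 352.9 N.
213.4 ≤ 352.9 N → static; friction equals the required 213 N.

f ≈ 213 N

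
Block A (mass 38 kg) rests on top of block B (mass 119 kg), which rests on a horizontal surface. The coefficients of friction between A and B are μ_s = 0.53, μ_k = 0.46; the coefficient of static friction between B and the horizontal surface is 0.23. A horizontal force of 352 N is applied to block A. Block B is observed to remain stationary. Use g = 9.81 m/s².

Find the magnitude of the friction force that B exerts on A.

f ≈ 171 N

Normal force at the A–B interface: N₁ = m_A g = 372.8 N.
Maximum static friction on A from B: μ_s N₁ = 0.53×372.8 = 197.6 N.
Since P = 352 N > 197.6 N, A slides on B; the A–B friction is kinetic: f₁ = μ_k N₁ = 0.46×372.8 = 171 N.
By Newton's third law B feels 171 N forward from A. With B stationary, the floor's static friction on B balances it: f₂ = 171 N (well within μ_s(m_A+m_B)g = 354.2 N).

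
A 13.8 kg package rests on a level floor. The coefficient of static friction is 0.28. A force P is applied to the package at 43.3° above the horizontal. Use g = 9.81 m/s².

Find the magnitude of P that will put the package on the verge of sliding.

N = m g − P sin α (the pull lifts the package).
At impending slip, P cos α = μ_s N = μ_s (m g − P sin α).
Solving: P (cos α + μ_s sin α) = μ_s m g → P = 0.28×135/(cos 43.3° + 0.28 sin 43.3°) = 37.9/0.9198 = 41.2 N.

P ≈ 41.2 N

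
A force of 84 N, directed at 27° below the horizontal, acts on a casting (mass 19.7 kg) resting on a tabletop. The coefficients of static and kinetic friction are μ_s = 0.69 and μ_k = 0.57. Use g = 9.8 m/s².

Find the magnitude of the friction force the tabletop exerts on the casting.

f ≈ 74.8 N

The vertical component of P adds to the normal force: N = m g + P sin α = 193.1 + 38.14 = 231.2 N.
The horizontal driving force is P cos α = 74.84 N, so equilibrium needs friction f = 74.84 N.
μ_s N = 0.69 × 231.2 = 159.5 N.
Since 74.84 N does not exceed the limit, the casting stays at rest and f = 74.8 N.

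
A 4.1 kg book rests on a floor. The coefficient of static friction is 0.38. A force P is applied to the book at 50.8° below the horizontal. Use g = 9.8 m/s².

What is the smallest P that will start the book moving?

N = m g + P sin α (the push presses the book into the floor).
At impending slip, P cos α = μ_s N = μ_s (m g + P sin α).
Solving: P (cos α − μ_s sin α) = μ_s m g → P = 0.38×40.2/(cos 50.8° − 0.38 sin 50.8°) = 15.3/0.3376 = 45.2 N.

P ≈ 45.2 N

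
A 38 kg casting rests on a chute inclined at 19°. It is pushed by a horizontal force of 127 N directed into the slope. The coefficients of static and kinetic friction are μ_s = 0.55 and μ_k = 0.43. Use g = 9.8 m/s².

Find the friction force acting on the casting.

Resolve perpendicular to the incline: N = m g cos θ + P sin θ = 38×9.8×cos 19° + 127×sin 19° = 393.5 N.
Along the incline, the net driving force (taking up-slope positive) is P cos θ − m g sin θ = 120.1 − 121.2 = -1.161 N, so equilibrium requires friction f = 1.161 N (up-slope).
The limit of static friction is μ_s N = 216.4 N.
Since 1.161 N is within the 216.4 N limit, the casting stays put and friction is exactly 1.16 N.

f ≈ 1.16 N (up the incline)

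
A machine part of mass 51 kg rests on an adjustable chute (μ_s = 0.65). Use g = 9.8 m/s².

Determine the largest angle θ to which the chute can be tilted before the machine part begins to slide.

θ_max ≈ 33°

At the slip threshold, m g sin θ = μ_s · m g cos θ, so tan θ = μ_s.
θ_max = arctan(0.65) = 33°.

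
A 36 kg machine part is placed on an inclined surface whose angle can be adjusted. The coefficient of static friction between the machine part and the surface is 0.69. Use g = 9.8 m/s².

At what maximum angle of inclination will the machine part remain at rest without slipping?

At the slip threshold, m g sin θ = μ_s · m g cos θ, so tan θ = μ_s.
θ_max = arctan(0.69) = 34.6°.

θ_max ≈ 34.6°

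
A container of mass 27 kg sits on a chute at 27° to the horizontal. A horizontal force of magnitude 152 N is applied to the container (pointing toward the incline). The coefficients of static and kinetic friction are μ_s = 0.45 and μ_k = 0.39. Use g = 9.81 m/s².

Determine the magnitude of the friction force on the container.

f ≈ 15.2 N (down the incline)

The horizontal push has a component P sin θ into the surface, so N = m g cos θ + P sin θ = 236 + 69.01 = 305 N.
Parallel to the incline: P cos θ − m g sin θ = 135.4 − 120.2 = 15.18 N; the friction needed to balance this is 15.18 N acting down the slope.
Maximum static friction: μ_s N = 0.45 × 305 = 137.3 N.
|f_req| = 15.18 ≤ 137.3 N → the container is in equilibrium; friction equals the required value.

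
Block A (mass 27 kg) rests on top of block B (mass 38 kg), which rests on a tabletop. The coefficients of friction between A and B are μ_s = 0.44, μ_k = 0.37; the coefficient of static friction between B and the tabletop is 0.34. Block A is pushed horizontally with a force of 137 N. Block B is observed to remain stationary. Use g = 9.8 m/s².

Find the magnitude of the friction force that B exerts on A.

Normal force at the A–B interface: N₁ = m_A g = 264.6 N.
Maximum static friction on A from B: μ_s N₁ = 0.44×264.6 = 116.4 N.
P = 137 N exceeds that limit, so A slips over B and the interface friction becomes kinetic: f₁ = μ_k N₁ = 0.37×264.6 = 97.9 N.
B experiences an equal 97.9 N forward from A (third law). B is in equilibrium, so the floor supplies f₂ = 97.9 N of static friction (limit μ_s(m_A+m_B)g = 216.6 N, not exceeded).

f ≈ 97.9 N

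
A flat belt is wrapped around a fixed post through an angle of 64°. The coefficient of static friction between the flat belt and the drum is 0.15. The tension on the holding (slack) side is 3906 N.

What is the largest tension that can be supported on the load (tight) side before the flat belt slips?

At impending slip the capstan equation gives T₂/T₁ = e^{μβ} with β in radians.
β = 64° × π/180 = 1.117 rad.
e^{μβ} = e^{0.15×1.117} = 1.182.
T₂ = T₁ · e^{μβ} = 3906 × 1.182 = 4620 N.

T_max ≈ 4620 N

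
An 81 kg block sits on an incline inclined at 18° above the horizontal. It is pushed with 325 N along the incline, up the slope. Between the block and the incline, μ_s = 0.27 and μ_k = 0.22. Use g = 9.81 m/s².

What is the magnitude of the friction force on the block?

Perpendicular to the surface, N = m g cos θ = 81·9.81·cos 18° = 755.7 N.
Parallel to the incline, ΣF = 0 gives f = m g sin θ − P = 245.5 − 325 = -79.45 N (up-slope positive).
Maximum static friction available: μ_s N = 0.27 × 755.7 = 204 N.
Since |-79.45| ≤ 204 N, the block remains in static equilibrium and friction takes exactly the required value.

f ≈ 79.5 N (down the incline)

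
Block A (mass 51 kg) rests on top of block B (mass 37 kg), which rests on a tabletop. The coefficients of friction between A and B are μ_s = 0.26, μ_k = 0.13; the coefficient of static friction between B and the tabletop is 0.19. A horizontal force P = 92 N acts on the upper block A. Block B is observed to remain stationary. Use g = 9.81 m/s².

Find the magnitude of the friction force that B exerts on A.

Normal force at the A–B interface: N₁ = m_A g = 500.3 N.
Maximum static friction on A from B: μ_s N₁ = 0.26×500.3 = 130.1 N.
Since P = 92 N ≤ 130.1 N, A does not slip on B; friction on A equals P = 92 N.
By Newton's third law B feels 92 N forward from A. With B stationary, the floor's static friction on B balances it: f₂ = 92 N (well within μ_s(m_A+m_B)g = 164 N).

f ≈ 92 N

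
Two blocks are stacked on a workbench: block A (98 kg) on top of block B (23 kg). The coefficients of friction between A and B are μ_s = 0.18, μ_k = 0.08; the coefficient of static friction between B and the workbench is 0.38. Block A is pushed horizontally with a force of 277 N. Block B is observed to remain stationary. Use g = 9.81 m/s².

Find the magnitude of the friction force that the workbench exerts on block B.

Between the blocks, N₁ = m_A g = 961.4 N.
Maximum static friction on A from B: μ_s N₁ = 0.18×961.4 = 173 N.
P = 277 N exceeds that limit, so A slips over B and the interface friction becomes kinetic: f₁ = μ_k N₁ = 0.08×961.4 = 76.9 N.
By Newton's third law B feels 76.9 N forward from A. With B stationary, the floor's static friction on B balances it: f₂ = 76.9 N (well within μ_s(m_A+m_B)g = 451.1 N).

f ≈ 76.9 N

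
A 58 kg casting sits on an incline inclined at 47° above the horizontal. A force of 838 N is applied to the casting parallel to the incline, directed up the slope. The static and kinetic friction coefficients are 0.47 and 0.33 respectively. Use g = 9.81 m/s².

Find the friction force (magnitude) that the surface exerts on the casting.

f ≈ 128 N (down the incline)

Normal force: N = m g cos θ = 58 × 9.81 × cos 47° = 388 N.
The friction needed for equilibrium is m g sin θ − P = 416.1 − 838 = -421.9 N, measured positive up-slope.
The static-friction ceiling is μ_s N = 0.47 × 388 = 182.4 N.
Since |-421.9| > 182.4 N, static friction cannot hold it; the casting slides up the incline and kinetic friction applies: f = μ_k N = 0.33 × 388 = 128 N.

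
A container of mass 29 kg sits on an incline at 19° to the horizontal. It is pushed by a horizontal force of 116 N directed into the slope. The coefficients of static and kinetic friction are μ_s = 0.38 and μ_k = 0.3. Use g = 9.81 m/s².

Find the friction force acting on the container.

Normal direction: N = m g cos θ + P sin θ = 306.8 N.
Parallel to the incline: P cos θ − m g sin θ = 109.7 − 92.62 = 17.06 N; the friction needed to balance this is 17.06 N acting down the slope.
The limit of static friction is μ_s N = 116.6 N.
|f_req| = 17.06 ≤ 116.6 N → the container is in equilibrium; friction equals the required value.

f ≈ 17.1 N (down the incline)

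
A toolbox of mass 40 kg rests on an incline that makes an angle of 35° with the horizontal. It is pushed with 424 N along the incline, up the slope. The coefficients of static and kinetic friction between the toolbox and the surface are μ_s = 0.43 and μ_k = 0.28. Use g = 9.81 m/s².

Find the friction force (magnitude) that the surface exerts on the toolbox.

Perpendicular to the surface, N = m g cos θ = 40·9.81·cos 35° = 321.4 N.
The friction needed for equilibrium is m g sin θ − P = 225.1 − 424 = -198.9 N, measured positive up-slope.
Static friction can supply at most μ_s N = 138.2 N.
|-198.9| exceeds 138.2 N, so the toolbox slips up-slope; friction is kinetic, f = μ_k N = 0.28×321.4 = 90 N.

f ≈ 90 N (down the incline)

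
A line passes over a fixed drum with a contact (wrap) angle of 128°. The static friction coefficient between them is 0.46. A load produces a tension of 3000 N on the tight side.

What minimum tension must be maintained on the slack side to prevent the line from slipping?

T_min ≈ 1070 N

Capstan equation at impending slip: T_tight/T_slack = e^{μβ}.
β = 128° = 2.234 rad; e^{μβ} = e^{0.46×2.234} = 2.794.
T_slack = T_tight / e^{μβ} = 3000 / 2.794 = 1070 N.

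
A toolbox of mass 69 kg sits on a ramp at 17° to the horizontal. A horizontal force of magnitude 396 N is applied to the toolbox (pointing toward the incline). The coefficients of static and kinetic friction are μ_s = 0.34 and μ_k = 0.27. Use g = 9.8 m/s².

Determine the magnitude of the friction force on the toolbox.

Resolve perpendicular to the incline: N = m g cos θ + P sin θ = 69×9.8×cos 17° + 396×sin 17° = 762.4 N.
Along the incline, the net driving force (taking up-slope positive) is P cos θ − m g sin θ = 378.7 − 197.7 = 181 N, so equilibrium requires friction f = -181 N (down-slope).
The limit of static friction is μ_s N = 259.2 N.
Since 181 N is within the 259.2 N limit, the toolbox stays put and friction is exactly 181 N.

f ≈ 181 N (down the incline)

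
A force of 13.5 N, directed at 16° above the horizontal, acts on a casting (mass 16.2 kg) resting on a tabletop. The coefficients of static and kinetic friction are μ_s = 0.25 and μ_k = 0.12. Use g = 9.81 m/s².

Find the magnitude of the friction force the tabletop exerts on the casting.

f ≈ 13 N

Vertical equilibrium gives N = m g − P sin α = 155.2 N.
For equilibrium, f = P cos α = 13.5×cos 16° = 12.98 N.
μ_s N = 0.25 × 155.2 = 38.8 N.
Since 12.98 N does not exceed the limit, the casting stays at rest and f = 13 N.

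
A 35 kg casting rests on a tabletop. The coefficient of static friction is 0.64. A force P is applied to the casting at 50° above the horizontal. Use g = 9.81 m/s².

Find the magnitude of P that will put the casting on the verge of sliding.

N = m g − P sin α (the pull lifts the casting).
At impending slip, P cos α = μ_s N = μ_s (m g − P sin α).
Solving: P (cos α + μ_s sin α) = μ_s m g → P = 0.64×343/(cos 50° + 0.64 sin 50°) = 220/1.133 = 194 N.

P ≈ 194 N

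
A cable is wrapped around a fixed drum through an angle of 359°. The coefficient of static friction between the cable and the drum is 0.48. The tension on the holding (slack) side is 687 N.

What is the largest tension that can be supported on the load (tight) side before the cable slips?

T_max ≈ 13900 N

At impending slip the capstan equation gives T₂/T₁ = e^{μβ} with β in radians.
β = 359° × π/180 = 6.266 rad.
e^{μβ} = e^{0.48×6.266} = 20.24.
T₂ = T₁ · e^{μβ} = 687 × 20.24 = 13900 N.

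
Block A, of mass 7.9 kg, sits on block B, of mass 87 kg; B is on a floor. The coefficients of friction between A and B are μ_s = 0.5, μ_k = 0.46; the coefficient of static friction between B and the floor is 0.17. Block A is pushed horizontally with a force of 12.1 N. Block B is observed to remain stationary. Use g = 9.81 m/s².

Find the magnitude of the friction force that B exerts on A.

f ≈ 12.1 N

Normal force at the A–B interface: N₁ = m_A g = 77.5 N.
So the A–B interface can sustain at most μ_s N₁ = 38.75 N of static friction.
P = 12.1 N is within that limit, so A and B move together (both at rest); the A–B friction is simply f₁ = P = 12.1 N.
B experiences an equal 12.1 N forward from A (third law). B is in equilibrium, so the floor supplies f₂ = 12.1 N of static friction (limit μ_s(m_A+m_B)g = 158.3 N, not exceeded).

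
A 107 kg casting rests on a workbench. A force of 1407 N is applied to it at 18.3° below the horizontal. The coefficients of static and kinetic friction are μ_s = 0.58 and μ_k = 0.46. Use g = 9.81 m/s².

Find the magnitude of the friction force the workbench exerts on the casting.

f ≈ 686 N

Vertical equilibrium gives N = m g + P sin α = 1491 N.
Horizontally, friction must balance P cos α = 1336 N.
The static-friction limit is μ_s N = 865 N.
The required friction exceeds μ_s N, so the casting moves and f = μ_k N = 686 N.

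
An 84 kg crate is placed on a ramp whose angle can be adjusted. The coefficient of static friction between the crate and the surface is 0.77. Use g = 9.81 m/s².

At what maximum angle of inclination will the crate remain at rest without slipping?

At the slip threshold, m g sin θ = μ_s · m g cos θ, so tan θ = μ_s.
θ_max = arctan(0.77) = 37.6°.

θ_max ≈ 37.6°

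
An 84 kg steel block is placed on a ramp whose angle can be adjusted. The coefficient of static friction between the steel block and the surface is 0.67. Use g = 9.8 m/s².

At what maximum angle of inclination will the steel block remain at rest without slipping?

At the slip threshold, m g sin θ = μ_s · m g cos θ, so tan θ = μ_s.
θ_max = arctan(0.67) = 33.8°.

θ_max ≈ 33.8°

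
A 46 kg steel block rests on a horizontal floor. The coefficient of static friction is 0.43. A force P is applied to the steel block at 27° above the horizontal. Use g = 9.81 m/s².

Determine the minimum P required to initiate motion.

P ≈ 179 N

N = m g − P sin α (the pull lifts the steel block).
At impending slip, P cos α = μ_s N = μ_s (m g − P sin α).
Solving: P (cos α + μ_s sin α) = μ_s m g → P = 0.43×451/(cos 27° + 0.43 sin 27°) = 194/1.086 = 179 N.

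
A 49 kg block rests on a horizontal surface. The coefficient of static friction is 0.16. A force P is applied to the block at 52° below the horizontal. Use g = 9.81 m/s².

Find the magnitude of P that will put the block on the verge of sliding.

N = m g + P sin α (the push presses the block into the horizontal surface).
At impending slip, P cos α = μ_s N = μ_s (m g + P sin α).
Solving: P (cos α − μ_s sin α) = μ_s m g → P = 0.16×481/(cos 52° − 0.16 sin 52°) = 76.9/0.4896 = 157 N.

P ≈ 157 N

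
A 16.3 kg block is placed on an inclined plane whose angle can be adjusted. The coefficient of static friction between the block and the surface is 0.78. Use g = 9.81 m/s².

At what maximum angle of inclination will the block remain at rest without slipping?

At the slip threshold, m g sin θ = μ_s · m g cos θ, so tan θ = μ_s.
θ_max = arctan(0.78) = 38°.

θ_max ≈ 38°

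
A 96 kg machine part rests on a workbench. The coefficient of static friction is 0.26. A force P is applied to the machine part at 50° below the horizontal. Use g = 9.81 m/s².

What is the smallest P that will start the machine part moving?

P ≈ 552 N

N = m g + P sin α (the push presses the machine part into the workbench).
At impending slip, P cos α = μ_s N = μ_s (m g + P sin α).
Solving: P (cos α − μ_s sin α) = μ_s m g → P = 0.26×942/(cos 50° − 0.26 sin 50°) = 245/0.4436 = 552 N.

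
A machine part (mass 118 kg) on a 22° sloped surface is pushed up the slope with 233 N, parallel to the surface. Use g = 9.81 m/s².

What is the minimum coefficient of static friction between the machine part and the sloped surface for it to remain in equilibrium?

μ_s,min ≈ 0.187

N = m g cos θ = 1073 N.
Friction must make up the shortfall along the incline: f = m g sin θ − P = 433.6 − 233 = 200.6 N.
At the threshold f = μ_s N, so μ_s,min = 200.6/1073 = 0.187.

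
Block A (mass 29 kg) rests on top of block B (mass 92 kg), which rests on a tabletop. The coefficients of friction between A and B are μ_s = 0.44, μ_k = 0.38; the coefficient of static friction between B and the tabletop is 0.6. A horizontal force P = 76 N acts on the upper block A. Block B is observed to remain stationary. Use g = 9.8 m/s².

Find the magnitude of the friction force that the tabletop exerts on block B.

f ≈ 76 N

Normal force at the A–B interface: N₁ = m_A g = 284.2 N.
So the A–B interface can sustain at most μ_s N₁ = 125 N of static friction.
Since P = 76 N ≤ 125 N, A does not slip on B; friction on A equals P = 76 N.
B experiences an equal 76 N forward from A (third law). B is in equilibrium, so the floor supplies f₂ = 76 N of static friction (limit μ_s(m_A+m_B)g = 711.5 N, not exceeded).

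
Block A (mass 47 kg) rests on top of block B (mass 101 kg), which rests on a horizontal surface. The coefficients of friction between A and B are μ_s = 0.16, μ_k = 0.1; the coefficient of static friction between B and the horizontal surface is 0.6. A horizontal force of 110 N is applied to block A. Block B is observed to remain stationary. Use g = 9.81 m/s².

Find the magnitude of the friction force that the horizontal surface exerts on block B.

f ≈ 46.1 N

Between the blocks, N₁ = m_A g = 461.1 N.
Maximum static friction on A from B: μ_s N₁ = 0.16×461.1 = 73.77 N.
Since P = 110 N > 73.77 N, A slides on B; the A–B friction is kinetic: f₁ = μ_k N₁ = 0.1×461.1 = 46.1 N.
B experiences an equal 46.1 N forward from A (third law). B is in equilibrium, so the floor supplies f₂ = 46.1 N of static friction (limit μ_s(m_A+m_B)g = 871.1 N, not exceeded).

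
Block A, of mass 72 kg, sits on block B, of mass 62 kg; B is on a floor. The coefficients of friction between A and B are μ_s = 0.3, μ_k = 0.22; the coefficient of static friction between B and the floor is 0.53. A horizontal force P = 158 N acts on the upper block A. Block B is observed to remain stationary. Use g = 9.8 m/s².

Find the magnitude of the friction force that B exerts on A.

Between the blocks, N₁ = m_A g = 705.6 N.
So the A–B interface can sustain at most μ_s N₁ = 211.7 N of static friction.
P = 158 N is within that limit, so A and B move together (both at rest); the A–B friction is simply f₁ = P = 158 N.
By Newton's third law B feels 158 N forward from A. With B stationary, the floor's static friction on B balances it: f₂ = 158 N (well within μ_s(m_A+m_B)g = 696 N).

f ≈ 158 N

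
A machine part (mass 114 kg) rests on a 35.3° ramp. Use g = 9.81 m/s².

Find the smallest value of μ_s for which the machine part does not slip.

At the slip threshold m g sin θ = μ_s m g cos θ, so μ_s,min = tan θ.
μ_s,min = tan 35.3° = 0.708.

μ_s,min ≈ 0.708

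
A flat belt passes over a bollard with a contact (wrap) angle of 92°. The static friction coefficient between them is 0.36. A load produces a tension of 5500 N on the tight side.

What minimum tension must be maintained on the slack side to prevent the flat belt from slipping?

T_min ≈ 3090 N

Capstan equation at impending slip: T_tight/T_slack = e^{μβ}.
β = 92° = 1.606 rad; e^{μβ} = e^{0.36×1.606} = 1.783.
T_slack = T_tight / e^{μβ} = 5500 / 1.783 = 3090 N.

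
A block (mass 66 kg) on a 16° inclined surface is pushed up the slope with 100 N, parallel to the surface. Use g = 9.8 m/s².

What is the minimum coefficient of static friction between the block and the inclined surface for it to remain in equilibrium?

N = m g cos θ = 621.7 N.
Friction must make up the shortfall along the incline: f = m g sin θ − P = 178.3 − 100 = 78.28 N.
At the threshold f = μ_s N, so μ_s,min = 78.28/621.7 = 0.126.

μ_s,min ≈ 0.126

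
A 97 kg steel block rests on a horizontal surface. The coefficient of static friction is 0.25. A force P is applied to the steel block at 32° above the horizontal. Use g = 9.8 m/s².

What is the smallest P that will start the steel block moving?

P ≈ 242 N

N = m g − P sin α (the pull lifts the steel block).
At impending slip, P cos α = μ_s N = μ_s (m g − P sin α).
Solving: P (cos α + μ_s sin α) = μ_s m g → P = 0.25×951/(cos 32° + 0.25 sin 32°) = 238/0.9805 = 242 N.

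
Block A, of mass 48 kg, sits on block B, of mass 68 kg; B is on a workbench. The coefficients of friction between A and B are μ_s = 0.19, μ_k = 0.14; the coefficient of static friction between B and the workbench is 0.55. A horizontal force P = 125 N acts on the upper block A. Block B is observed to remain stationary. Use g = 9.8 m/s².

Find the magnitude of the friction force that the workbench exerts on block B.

f ≈ 65.9 N

Between the blocks, N₁ = m_A g = 470.4 N.
Maximum static friction on A from B: μ_s N₁ = 0.19×470.4 = 89.38 N.
P = 125 N exceeds that limit, so A slips over B and the interface friction becomes kinetic: f₁ = μ_k N₁ = 0.14×470.4 = 65.9 N.
By Newton's third law B feels 65.9 N forward from A. With B stationary, the floor's static friction on B balances it: f₂ = 65.9 N (well within μ_s(m_A+m_B)g = 625.2 N).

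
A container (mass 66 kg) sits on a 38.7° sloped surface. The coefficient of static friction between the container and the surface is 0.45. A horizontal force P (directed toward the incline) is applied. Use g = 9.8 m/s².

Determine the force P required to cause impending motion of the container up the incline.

At impending motion up the slope, friction acts down-slope at its limit: f = μ_s N.
Perpendicular to the incline: N = m g cos θ + P sin θ.
Along the incline: P cos θ = m g sin θ + μ_s N = m g sin θ + μ_s (m g cos θ + P sin θ).
Solving, P (cos θ − μ_s sin θ) = m g (sin θ + μ_s cos θ), so P = 66×9.8×(sin 38.7° + 0.45 cos 38.7°)/(cos 38.7° − 0.45 sin 38.7°) = 647×0.9764/0.4991 = 1270 N.

P ≈ 1270 N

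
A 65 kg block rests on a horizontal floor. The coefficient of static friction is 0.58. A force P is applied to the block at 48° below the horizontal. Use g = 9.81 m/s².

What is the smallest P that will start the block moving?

P ≈ 1550 N

N = m g + P sin α (the push presses the block into the horizontal floor).
At impending slip, P cos α = μ_s N = μ_s (m g + P sin α).
Solving: P (cos α − μ_s sin α) = μ_s m g → P = 0.58×638/(cos 48° − 0.58 sin 48°) = 370/0.2381 = 1550 N.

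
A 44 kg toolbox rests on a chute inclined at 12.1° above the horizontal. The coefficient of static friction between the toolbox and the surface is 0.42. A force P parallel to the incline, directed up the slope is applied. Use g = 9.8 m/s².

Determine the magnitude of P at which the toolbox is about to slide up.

At impending motion up the slope, friction acts down-slope at its limit: f = μ_s N.
P is parallel to the surface, so N = m g cos θ = 422 N.
Along the incline: P = m g sin θ + μ_s N = 90.4 + 0.42×422 = 267 N.

P ≈ 267 N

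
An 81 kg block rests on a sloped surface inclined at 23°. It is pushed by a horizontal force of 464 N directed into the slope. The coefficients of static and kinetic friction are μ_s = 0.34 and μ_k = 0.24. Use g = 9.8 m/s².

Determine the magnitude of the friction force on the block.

f ≈ 117 N (down the incline)

Resolve perpendicular to the incline: N = m g cos θ + P sin θ = 81×9.8×cos 23° + 464×sin 23° = 912 N.
Along the incline, the net driving force (taking up-slope positive) is P cos θ − m g sin θ = 427.1 − 310.2 = 117 N, so equilibrium requires friction f = -117 N (down-slope).
Maximum static friction: μ_s N = 0.34 × 912 = 310.1 N.
|f_req| = 117 ≤ 310.1 N → the block is in equilibrium; friction equals the required value.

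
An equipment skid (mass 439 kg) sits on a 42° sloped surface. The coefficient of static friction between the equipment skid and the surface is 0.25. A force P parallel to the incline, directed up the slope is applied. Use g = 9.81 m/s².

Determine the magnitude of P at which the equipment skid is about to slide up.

At impending motion up the slope, friction acts down-slope at its limit: f = μ_s N.
P is parallel to the surface, so N = m g cos θ = 3200 N.
Along the incline: P = m g sin θ + μ_s N = 2880 + 0.25×3200 = 3680 N.

P ≈ 3680 N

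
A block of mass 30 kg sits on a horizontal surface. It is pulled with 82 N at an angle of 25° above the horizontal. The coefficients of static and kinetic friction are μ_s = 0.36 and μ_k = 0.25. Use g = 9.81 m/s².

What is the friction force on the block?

N = m g − P sin α = 294.3 − 82×sin 25° = 259.6 N.
Horizontally, friction must balance P cos α = 74.32 N.
μ_s N = 0.36 × 259.6 = 93.47 N.
Since 74.32 N does not exceed the limit, the block stays at rest and f = 74.3 N.

f ≈ 74.3 N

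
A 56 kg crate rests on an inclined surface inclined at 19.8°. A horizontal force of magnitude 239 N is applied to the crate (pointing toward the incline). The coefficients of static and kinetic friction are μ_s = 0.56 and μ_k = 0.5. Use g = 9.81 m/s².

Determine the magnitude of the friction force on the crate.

f ≈ 38.8 N (down the incline)

Normal direction: N = m g cos θ + P sin θ = 597.8 N.
Parallel to the incline: P cos θ − m g sin θ = 224.9 − 186.1 = 38.78 N; the friction needed to balance this is 38.78 N acting down the slope.
Maximum static friction: μ_s N = 0.56 × 597.8 = 334.8 N.
|f_req| = 38.78 ≤ 334.8 N → the crate is in equilibrium; friction equals the required value.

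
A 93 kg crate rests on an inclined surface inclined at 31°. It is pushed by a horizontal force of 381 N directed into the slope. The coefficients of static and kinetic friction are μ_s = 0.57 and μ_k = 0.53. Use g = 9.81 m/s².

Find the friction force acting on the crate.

The horizontal push has a component P sin θ into the surface, so N = m g cos θ + P sin θ = 782 + 196.2 = 978.2 N.
Along the incline, the net driving force (taking up-slope positive) is P cos θ − m g sin θ = 326.6 − 469.9 = -143.3 N, so equilibrium requires friction f = 143.3 N (up-slope).
Maximum static friction: μ_s N = 0.57 × 978.2 = 557.6 N.
Since 143.3 N is within the 557.6 N limit, the crate stays put and friction is exactly 143 N.

f ≈ 143 N (up the incline)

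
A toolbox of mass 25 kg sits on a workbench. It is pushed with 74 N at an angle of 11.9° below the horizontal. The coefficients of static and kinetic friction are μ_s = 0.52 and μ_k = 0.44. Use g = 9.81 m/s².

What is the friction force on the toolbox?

The vertical component of P adds to the normal force: N = m g + P sin α = 245.2 + 15.26 = 260.5 N.
The horizontal driving force is P cos α = 72.41 N, so equilibrium needs friction f = 72.41 N.
μ_s N = 0.52 × 260.5 = 135.5 N.
72.41 ≤ 135.5 N → static; friction equals the required 72.4 N.

f ≈ 72.4 N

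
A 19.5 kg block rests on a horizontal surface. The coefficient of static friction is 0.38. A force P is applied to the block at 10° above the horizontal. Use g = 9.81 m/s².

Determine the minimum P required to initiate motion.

N = m g − P sin α (the pull lifts the block).
At impending slip, P cos α = μ_s N = μ_s (m g − P sin α).
Solving: P (cos α + μ_s sin α) = μ_s m g → P = 0.38×191/(cos 10° + 0.38 sin 10°) = 72.7/1.051 = 69.2 N.

P ≈ 69.2 N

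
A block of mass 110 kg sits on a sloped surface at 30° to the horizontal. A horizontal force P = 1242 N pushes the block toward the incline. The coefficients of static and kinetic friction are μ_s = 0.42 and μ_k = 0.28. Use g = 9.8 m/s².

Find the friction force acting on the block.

f ≈ 537 N (down the incline)

Normal direction: N = m g cos θ + P sin θ = 1555 N.
Along the incline, the net driving force (taking up-slope positive) is P cos θ − m g sin θ = 1076 − 539 = 536.6 N, so equilibrium requires friction f = -536.6 N (down-slope).
Maximum static friction: μ_s N = 0.42 × 1555 = 652.9 N.
Since 536.6 N is within the 652.9 N limit, the block stays put and friction is exactly 537 N.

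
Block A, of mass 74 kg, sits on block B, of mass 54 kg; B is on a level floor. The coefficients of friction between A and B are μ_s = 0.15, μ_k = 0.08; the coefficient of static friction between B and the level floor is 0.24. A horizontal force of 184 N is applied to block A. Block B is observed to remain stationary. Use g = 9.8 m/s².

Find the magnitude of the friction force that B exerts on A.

f ≈ 58 N

The normal force B exerts on A is simply A's weight, N₁ = 725.2 N.
So the A–B interface can sustain at most μ_s N₁ = 108.8 N of static friction.
P = 184 N exceeds that limit, so A slips over B and the interface friction becomes kinetic: f₁ = μ_k N₁ = 0.08×725.2 = 58 N.
B experiences an equal 58 N forward from A (third law). B is in equilibrium, so the floor supplies f₂ = 58 N of static friction (limit μ_s(m_A+m_B)g = 301.1 N, not exceeded).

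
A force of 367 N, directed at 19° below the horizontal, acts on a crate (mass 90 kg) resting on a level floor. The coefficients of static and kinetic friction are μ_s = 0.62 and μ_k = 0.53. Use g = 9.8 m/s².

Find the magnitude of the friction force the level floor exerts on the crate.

The vertical component of P adds to the normal force: N = m g + P sin α = 882 + 119.5 = 1001 N.
For equilibrium, f = P cos α = 367×cos 19° = 347 N.
μ_s N = 0.62 × 1001 = 620.9 N.
347 ≤ 620.9 N → static; friction equals the required 347 N.

f ≈ 347 N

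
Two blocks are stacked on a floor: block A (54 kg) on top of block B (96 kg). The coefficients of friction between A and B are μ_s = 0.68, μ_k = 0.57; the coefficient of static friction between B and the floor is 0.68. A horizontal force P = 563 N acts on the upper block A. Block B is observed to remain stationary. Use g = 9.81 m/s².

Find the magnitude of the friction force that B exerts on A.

f ≈ 302 N

Normal force at the A–B interface: N₁ = m_A g = 529.7 N.
Maximum static friction on A from B: μ_s N₁ = 0.68×529.7 = 360.2 N.
P = 563 N exceeds that limit, so A slips over B and the interface friction becomes kinetic: f₁ = μ_k N₁ = 0.57×529.7 = 302 N.
B experiences an equal 302 N forward from A (third law). B is in equilibrium, so the floor supplies f₂ = 302 N of static friction (limit μ_s(m_A+m_B)g = 1001 N, not exceeded).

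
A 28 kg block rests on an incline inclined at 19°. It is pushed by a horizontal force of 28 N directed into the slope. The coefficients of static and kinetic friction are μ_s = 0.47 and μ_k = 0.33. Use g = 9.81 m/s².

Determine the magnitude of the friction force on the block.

f ≈ 63 N (up the incline)

Resolve perpendicular to the incline: N = m g cos θ + P sin θ = 28×9.81×cos 19° + 28×sin 19° = 268.8 N.
Along the incline, the net driving force (taking up-slope positive) is P cos θ − m g sin θ = 26.47 − 89.43 = -62.95 N, so equilibrium requires friction f = 62.95 N (up-slope).
Maximum static friction: μ_s N = 0.47 × 268.8 = 126.4 N.
|f_req| = 62.95 ≤ 126.4 N → the block is in equilibrium; friction equals the required value.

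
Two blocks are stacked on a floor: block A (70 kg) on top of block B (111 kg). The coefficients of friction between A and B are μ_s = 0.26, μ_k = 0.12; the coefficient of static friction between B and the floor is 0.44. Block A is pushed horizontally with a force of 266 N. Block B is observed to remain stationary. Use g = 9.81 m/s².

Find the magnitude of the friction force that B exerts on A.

f ≈ 82.4 N

The normal force B exerts on A is simply A's weight, N₁ = 686.7 N.
Maximum static friction on A from B: μ_s N₁ = 0.26×686.7 = 178.5 N.
P = 266 N exceeds that limit, so A slips over B and the interface friction becomes kinetic: f₁ = μ_k N₁ = 0.12×686.7 = 82.4 N.
By Newton's third law B feels 82.4 N forward from A. With B stationary, the floor's static friction on B balances it: f₂ = 82.4 N (well within μ_s(m_A+m_B)g = 781.3 N).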